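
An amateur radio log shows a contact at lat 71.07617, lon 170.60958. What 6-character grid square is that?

RQ51hb

Shift to the Maidenhead origin (180°W, 90°S): lon 350.6096, lat 161.0762.
Field: 350.6096/20 → 17 → R, 161.0762/10 → 16 → Q; chars RQ.
Square: 10.6096/2 → 5, 1.0762/1 → 1; chars 51.
Subsquare: 0.6096/0.0833333 → 7 → h, 0.0762/0.0416667 → 1 → b; chars hb.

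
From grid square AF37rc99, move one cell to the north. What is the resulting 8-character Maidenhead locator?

AF37rd90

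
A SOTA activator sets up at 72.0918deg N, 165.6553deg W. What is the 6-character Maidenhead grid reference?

AQ72ec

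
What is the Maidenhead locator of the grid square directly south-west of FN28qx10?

FN28qw09

Longitude extended square 1; −1 → 0.
Latitude extended square 0; −1 → -1, wraps to 9, carry into subsquare.
Latitude subsquare x = 23; −1 → 22 = w.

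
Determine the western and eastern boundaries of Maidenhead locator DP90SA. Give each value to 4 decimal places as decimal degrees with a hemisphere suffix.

100.5000° W, 100.4167° W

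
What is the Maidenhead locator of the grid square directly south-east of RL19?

RL28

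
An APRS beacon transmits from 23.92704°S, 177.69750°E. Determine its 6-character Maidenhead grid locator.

RG86ub

Shift to the Maidenhead origin (180°W, 90°S): lon 357.6975, lat 66.0730.
Field: 357.6975/20 → 17 → R, 66.0730/10 → 6 → G; chars RG.
Square: 17.6975/2 → 8, 6.0730/1 → 6; chars 86.
Subsquare: 1.6975/0.0833333 → 20 → u, 0.0730/0.0416667 → 1 → b; chars ub.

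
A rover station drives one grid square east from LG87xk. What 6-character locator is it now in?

Longitude subsquare x = 23; +1 → 24, wraps to 0 = a, carry into square.
Longitude square 8; +1 → 9.
The latitude characters are unchanged.

LG97ak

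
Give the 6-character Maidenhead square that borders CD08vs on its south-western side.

CD08ur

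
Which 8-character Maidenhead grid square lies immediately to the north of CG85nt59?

Latitude extended square 9; +1 → 10, wraps to 0, carry into subsquare.
Latitude subsquare t = 19; +1 → 20 = u.
The longitude characters are unchanged.

CG85nu50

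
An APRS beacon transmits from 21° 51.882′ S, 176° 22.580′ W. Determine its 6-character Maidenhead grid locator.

Offset from 180°W / 90°S: lon 3.6237°, lat 68.1353°.
Field (20°×10°, letters A–R): 3.6237/20 → 0 → A, 68.1353/10 → 6 → G; chars AG.
Square (2°×1°, digits 0–9): 3.6237/2 → 1, 8.1353/1 → 8; chars 18.
Subsquare (5′×2.5′, letters a–x): 1.6237/0.0833333 → 19 → t, 0.1353/0.0416667 → 3 → d; chars td.

AG18td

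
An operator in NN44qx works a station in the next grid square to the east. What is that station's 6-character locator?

NN44rx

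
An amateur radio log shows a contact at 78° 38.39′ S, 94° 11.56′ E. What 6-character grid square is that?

NB71ci

Offset from 180°W / 90°S: lon 274.1927°, lat 11.3602°.
Field: lon ⌊274.1927/20⌋ = 13 → N; lat ⌊11.3602/10⌋ = 1 → B.
Square: lon ⌊14.1927/2⌋ = 7; lat ⌊1.3602/1⌋ = 1.
Subsquare: lon ⌊0.1927/0.0833333⌋ = 2 → c; lat ⌊0.3602/0.0416667⌋ = 8 → i.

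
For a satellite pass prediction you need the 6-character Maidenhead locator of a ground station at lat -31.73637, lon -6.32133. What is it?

Add 180° to longitude and 90° to latitude: 173.6787, 58.2636.
Field: 173.6787/20 → 8 → I, 58.2636/10 → 5 → F; chars IF.
Square: 13.6787/2 → 6, 8.2636/1 → 8; chars 68.
Subsquare: 1.6787/0.0833333 → 20 → u, 0.2636/0.0416667 → 6 → g; chars ug.

IF68ug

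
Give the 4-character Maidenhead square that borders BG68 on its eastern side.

BG78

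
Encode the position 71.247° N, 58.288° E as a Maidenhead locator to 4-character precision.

Shift to the Maidenhead origin (180°W, 90°S): lon 238.29, lat 161.25.
Field: 238.29/20 → 11 → L, 161.25/10 → 16 → Q; chars LQ.
Square: 18.29/2 → 9, 1.25/1 → 1; chars 91.

LQ91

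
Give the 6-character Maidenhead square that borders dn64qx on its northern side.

DN65qa

Latitude subsquare x = 23; +1 → 24, wraps to 0 = a, carry into square.
Latitude square 4; +1 → 5.
The longitude characters are unchanged.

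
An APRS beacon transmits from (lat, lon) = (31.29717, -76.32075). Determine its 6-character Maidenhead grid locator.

FM11uh

Shift to the Maidenhead origin (180°W, 90°S): lon 103.6792, lat 121.2972.
Field: lon ⌊103.6792/20⌋ = 5 → F; lat ⌊121.2972/10⌋ = 12 → M.
Square: lon ⌊3.6792/2⌋ = 1; lat ⌊1.2972/1⌋ = 1.
Subsquare: lon ⌊1.6792/0.0833333⌋ = 20 → u; lat ⌊0.2972/0.0416667⌋ = 7 → h.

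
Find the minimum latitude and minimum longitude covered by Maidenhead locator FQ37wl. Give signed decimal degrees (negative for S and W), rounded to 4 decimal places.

77.4583, -72.1667

Field F=5, Q=16: +5·20° lon, +16·10° lat → SW at lon -80°, lat 70°.
Square 3, 7: +3·2° lon, +7·1° lat → SW at lon -74°, lat 77°.
Subsquare w=22, l=11: +22·0.0833333° lon, +11·0.0416667° lat → SW at lon -72.1667°, lat 77.4583°.
latitude 77.4583, longitude -72.1667.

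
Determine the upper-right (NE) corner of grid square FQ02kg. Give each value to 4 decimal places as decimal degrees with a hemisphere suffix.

72.2917° N, 79.0833° W

Field F=5, Q=16: +5·20° lon, +16·10° lat → SW at lon -80°, lat 70°.
Square 0, 2: +0·2° lon, +2·1° lat → SW at lon -80°, lat 72°.
Subsquare k=10, g=6: +10·0.0833333° lon, +6·0.0416667° lat → SW at lon -79.1667°, lat 72.25°.
Cell spans 0.0833333° lon × 0.0416667° lat. NE corner is SW corner plus one full cell.
latitude 72.2917° N, longitude 79.0833° W.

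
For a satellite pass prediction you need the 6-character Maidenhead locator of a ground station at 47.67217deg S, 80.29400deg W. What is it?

Add 180° to longitude and 90° to latitude: 99.7060, 42.3278.
Field (20°×10°, letters A–R): 99.7060/20 → 4 → E, 42.3278/10 → 4 → E; chars EE.
Square (2°×1°, digits 0–9): 19.7060/2 → 9, 2.3278/1 → 2; chars 92.
Subsquare (5′×2.5′, letters a–x): 1.7060/0.0833333 → 20 → u, 0.3278/0.0416667 → 7 → h; chars uh.

EE92uh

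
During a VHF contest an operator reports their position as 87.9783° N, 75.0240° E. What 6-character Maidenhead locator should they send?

Offset from 180°W / 90°S: lon 255.0240°, lat 177.9783°.
Field: lon ⌊255.0240/20⌋ = 12 → M; lat ⌊177.9783/10⌋ = 17 → R.
Square: lon ⌊15.0240/2⌋ = 7; lat ⌊7.9783/1⌋ = 7.
Subsquare: lon ⌊1.0240/0.0833333⌋ = 12 → m; lat ⌊0.9783/0.0416667⌋ = 23 → x.

MR77mx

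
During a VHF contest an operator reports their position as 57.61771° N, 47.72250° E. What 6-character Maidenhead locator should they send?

LO37uo

Offset from 180°W / 90°S: lon 227.7225°, lat 147.6177°.
Field (20°×10°, letters A–R): 227.7225/20 → 11 → L, 147.6177/10 → 14 → O; chars LO.
Square (2°×1°, digits 0–9): 7.7225/2 → 3, 7.6177/1 → 7; chars 37.
Subsquare (5′×2.5′, letters a–x): 1.7225/0.0833333 → 20 → u, 0.6177/0.0416667 → 14 → o; chars uo.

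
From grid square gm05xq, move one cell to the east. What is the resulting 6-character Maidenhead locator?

Longitude subsquare x = 23; +1 → 24, wraps to 0 = a, carry into square.
Longitude square 0; +1 → 1.
The latitude characters are unchanged.

GM15aq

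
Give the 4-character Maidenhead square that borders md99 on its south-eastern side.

Longitude square 9; +1 → 10, wraps to 0, carry into field.
Longitude field M = 12; +1 → 13 = N.
Latitude square 9; −1 → 8.

ND08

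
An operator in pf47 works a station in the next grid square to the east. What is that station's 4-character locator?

PF57

Longitude square 4; +1 → 5.
The latitude characters are unchanged.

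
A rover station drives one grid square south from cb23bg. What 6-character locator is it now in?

CB23bf

Latitude subsquare g = 6; −1 → 5 = f.
The longitude characters are unchanged.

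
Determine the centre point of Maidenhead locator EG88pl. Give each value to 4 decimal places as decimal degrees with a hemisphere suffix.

21.5208° S, 82.7083° W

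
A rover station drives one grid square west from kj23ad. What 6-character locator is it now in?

Longitude subsquare a = 0; −1 → -1, wraps to 23 = x, carry into square.
Longitude square 2; −1 → 1.
The latitude characters are unchanged.

KJ13xd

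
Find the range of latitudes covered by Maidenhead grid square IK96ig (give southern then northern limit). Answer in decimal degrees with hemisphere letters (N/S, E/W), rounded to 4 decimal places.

16.2500° N, 16.2917° N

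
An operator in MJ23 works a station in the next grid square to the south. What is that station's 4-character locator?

MJ22

Latitude square 3; −1 → 2.
The longitude characters are unchanged.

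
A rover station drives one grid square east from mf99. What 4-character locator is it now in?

Longitude square 9; +1 → 10, wraps to 0, carry into field.
Longitude field M = 12; +1 → 13 = N.
The latitude characters are unchanged.

NF09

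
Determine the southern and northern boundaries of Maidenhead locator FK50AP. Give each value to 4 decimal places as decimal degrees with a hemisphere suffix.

10.6250° N, 10.6667° N

Field F=5, K=10: +5·20° lon, +10·10° lat → SW at lon -80°, lat 10°.
Square 5, 0: +5·2° lon, +0·1° lat → SW at lon -70°, lat 10°.
Subsquare a=0, p=15: +0·0.0833333° lon, +15·0.0416667° lat → SW at lon -70°, lat 10.625°.
Cell spans 0.0833333° lon × 0.0416667° lat.
south 10.6250° N, north 10.6667° N.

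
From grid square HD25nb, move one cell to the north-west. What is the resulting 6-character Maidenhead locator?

HD25mc

Longitude subsquare n = 13; −1 → 12 = m.
Latitude subsquare b = 1; +1 → 2 = c.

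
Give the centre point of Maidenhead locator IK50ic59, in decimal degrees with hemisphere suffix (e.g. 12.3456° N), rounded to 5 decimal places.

Field I=8, K=10: +8·20° lon, +10·10° lat → SW at lon -20°, lat 10°.
Square 5, 0: +5·2° lon, +0·1° lat → SW at lon -10°, lat 10°.
Subsquare i=8, c=2: +8·0.0833333° lon, +2·0.0416667° lat → SW at lon -9.33333°, lat 10.0833°.
Extended square 5, 9: +5·0.00833333° lon, +9·0.00416667° lat → SW at lon -9.29167°, lat 10.1208°.
Cell spans 0.00833333° lon × 0.00416667° lat. Centre is SW corner plus half of each.
latitude 10.12292° N, longitude 9.28750° W.

10.12292° N, 9.28750° W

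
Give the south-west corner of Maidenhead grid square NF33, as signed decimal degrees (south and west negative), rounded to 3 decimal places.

Field N=13, F=5: +13·20° lon, +5·10° lat → SW at lon 80°, lat -40°.
Square 3, 3: +3·2° lon, +3·1° lat → SW at lon 86°, lat -37°.
latitude -37.000, longitude 86.000.

-37.000, 86.000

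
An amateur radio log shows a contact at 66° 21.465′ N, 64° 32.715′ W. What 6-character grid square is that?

Shift to the Maidenhead origin (180°W, 90°S): lon 115.4548, lat 156.3578.
Field: 115.4548/20 → 5 → F, 156.3578/10 → 15 → P; chars FP.
Square: 15.4548/2 → 7, 6.3578/1 → 6; chars 76.
Subsquare: 1.4548/0.0833333 → 17 → r, 0.3578/0.0416667 → 8 → i; chars ri.

FP76ri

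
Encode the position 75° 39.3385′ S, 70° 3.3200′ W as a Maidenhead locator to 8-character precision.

Offset from 180°W / 90°S: lon 109.94467°, lat 14.34436°.
Field: lon ⌊109.94467/20⌋ = 5 → F; lat ⌊14.34436/10⌋ = 1 → B.
Square: lon ⌊9.94467/2⌋ = 4; lat ⌊4.34436/1⌋ = 4.
Subsquare: lon ⌊1.94467/0.0833333⌋ = 23 → x; lat ⌊0.34436/0.0416667⌋ = 8 → i.
Extended square: lon ⌊0.02800/0.00833333⌋ = 3; lat ⌊0.01102/0.00416667⌋ = 2.

FB44xi32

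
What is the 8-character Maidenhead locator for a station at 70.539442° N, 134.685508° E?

PQ70im29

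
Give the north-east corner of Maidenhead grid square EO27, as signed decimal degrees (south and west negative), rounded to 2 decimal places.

Field E=4, O=14: +4·20° lon, +14·10° lat → SW at lon -100°, lat 50°.
Square 2, 7: +2·2° lon, +7·1° lat → SW at lon -96°, lat 57°.
Cell spans 2° lon × 1° lat. NE corner is SW corner plus one full cell.
latitude 58.00, longitude -94.00.

58.00, -94.00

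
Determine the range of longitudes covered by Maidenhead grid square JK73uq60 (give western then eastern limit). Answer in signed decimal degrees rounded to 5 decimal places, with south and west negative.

15.71667, 15.72500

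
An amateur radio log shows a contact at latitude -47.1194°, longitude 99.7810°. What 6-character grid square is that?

NE92vv

Shift to the Maidenhead origin (180°W, 90°S): lon 279.7810, lat 42.8806.
Field: lon ⌊279.7810/20⌋ = 13 → N; lat ⌊42.8806/10⌋ = 4 → E.
Square: lon ⌊19.7810/2⌋ = 9; lat ⌊2.8806/1⌋ = 2.
Subsquare: lon ⌊1.7810/0.0833333⌋ = 21 → v; lat ⌊0.8806/0.0416667⌋ = 21 → v.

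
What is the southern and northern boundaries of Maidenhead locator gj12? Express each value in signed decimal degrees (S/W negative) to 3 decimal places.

Field G=6, J=9: +6·20° lon, +9·10° lat → SW at lon -60°, lat 0°.
Square 1, 2: +1·2° lon, +2·1° lat → SW at lon -58°, lat 2°.
Cell spans 2° lon × 1° lat.
south 2.000, north 3.000.

2.000, 3.000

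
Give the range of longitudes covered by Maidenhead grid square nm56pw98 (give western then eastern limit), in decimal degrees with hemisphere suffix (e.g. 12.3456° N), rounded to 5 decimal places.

Field N=13, M=12: +13·20° lon, +12·10° lat → SW at lon 80°, lat 30°.
Square 5, 6: +5·2° lon, +6·1° lat → SW at lon 90°, lat 36°.
Subsquare p=15, w=22: +15·0.0833333° lon, +22·0.0416667° lat → SW at lon 91.25°, lat 36.9167°.
Extended square 9, 8: +9·0.00833333° lon, +8·0.00416667° lat → SW at lon 91.325°, lat 36.95°.
Cell spans 0.00833333° lon × 0.00416667° lat.
west 91.32500° E, east 91.33333° E.

91.32500° E, 91.33333° E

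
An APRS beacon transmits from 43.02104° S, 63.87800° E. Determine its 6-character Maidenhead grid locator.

ME16wx

Add 180° to longitude and 90° to latitude: 243.8780, 46.9790.
Field: lon ⌊243.8780/20⌋ = 12 → M; lat ⌊46.9790/10⌋ = 4 → E.
Square: lon ⌊3.8780/2⌋ = 1; lat ⌊6.9790/1⌋ = 6.
Subsquare: lon ⌊1.8780/0.0833333⌋ = 22 → w; lat ⌊0.9790/0.0416667⌋ = 23 → x.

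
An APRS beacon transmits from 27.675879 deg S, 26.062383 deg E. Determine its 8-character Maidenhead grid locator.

KG32ah77

Add 180° to longitude and 90° to latitude: 206.06238, 62.32412.
Field (20°×10°, letters A–R): lon ⌊206.06238/20⌋ = 10 → K; lat ⌊62.32412/10⌋ = 6 → G.
Square (2°×1°, digits 0–9): lon ⌊6.06238/2⌋ = 3; lat ⌊2.32412/1⌋ = 2.
Subsquare (5′×2.5′, letters a–x): lon ⌊0.06238/0.0833333⌋ = 0 → a; lat ⌊0.32412/0.0416667⌋ = 7 → h.
Extended square (30″×15″, digits 0–9): lon ⌊0.06238/0.00833333⌋ = 7; lat ⌊0.03245/0.00416667⌋ = 7.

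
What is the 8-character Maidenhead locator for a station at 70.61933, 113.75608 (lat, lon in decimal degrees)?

Add 180° to longitude and 90° to latitude: 293.75608, 160.61933.
Field: lon ⌊293.75608/20⌋ = 14 → O; lat ⌊160.61933/10⌋ = 16 → Q.
Square: lon ⌊13.75608/2⌋ = 6; lat ⌊0.61933/1⌋ = 0.
Subsquare: lon ⌊1.75608/0.0833333⌋ = 21 → v; lat ⌊0.61933/0.0416667⌋ = 14 → o.
Extended square: lon ⌊0.00608/0.00833333⌋ = 0; lat ⌊0.03600/0.00416667⌋ = 8.

OQ60vo08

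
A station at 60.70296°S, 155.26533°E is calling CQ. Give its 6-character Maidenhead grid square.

Add 180° to longitude and 90° to latitude: 335.2653, 29.2970.
Field: lon ⌊335.2653/20⌋ = 16 → Q; lat ⌊29.2970/10⌋ = 2 → C.
Square: lon ⌊15.2653/2⌋ = 7; lat ⌊9.2970/1⌋ = 9.
Subsquare: lon ⌊1.2653/0.0833333⌋ = 15 → p; lat ⌊0.2970/0.0416667⌋ = 7 → h.

QC79ph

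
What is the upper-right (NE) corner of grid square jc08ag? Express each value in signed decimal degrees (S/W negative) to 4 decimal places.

Field J=9, C=2: +9·20° lon, +2·10° lat → SW at lon 0°, lat -70°.
Square 0, 8: +0·2° lon, +8·1° lat → SW at lon 0°, lat -62°.
Subsquare a=0, g=6: +0·0.0833333° lon, +6·0.0416667° lat → SW at lon 0°, lat -61.75°.
Cell spans 0.0833333° lon × 0.0416667° lat. NE corner is SW corner plus one full cell.
latitude -61.7083, longitude 0.0833.

-61.7083, 0.0833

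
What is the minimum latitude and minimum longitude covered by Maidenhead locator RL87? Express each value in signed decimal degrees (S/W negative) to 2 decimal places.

Field R=17, L=11: +17·20° lon, +11·10° lat → SW at lon 160°, lat 20°.
Square 8, 7: +8·2° lon, +7·1° lat → SW at lon 176°, lat 27°.
latitude 27.00, longitude 176.00.

27.00, 176.00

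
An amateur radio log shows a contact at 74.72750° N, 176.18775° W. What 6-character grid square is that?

Offset from 180°W / 90°S: lon 3.8123°, lat 164.7275°.
Field: lon ⌊3.8123/20⌋ = 0 → A; lat ⌊164.7275/10⌋ = 16 → Q.
Square: lon ⌊3.8123/2⌋ = 1; lat ⌊4.7275/1⌋ = 4.
Subsquare: lon ⌊1.8123/0.0833333⌋ = 21 → v; lat ⌊0.7275/0.0416667⌋ = 17 → r.

AQ14vr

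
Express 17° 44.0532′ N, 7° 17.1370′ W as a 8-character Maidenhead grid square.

IK67ir56

Offset from 180°W / 90°S: lon 172.71438°, lat 107.73422°.
Field: 172.71438/20 → 8 → I, 107.73422/10 → 10 → K; chars IK.
Square: 12.71438/2 → 6, 7.73422/1 → 7; chars 67.
Subsquare: 0.71438/0.0833333 → 8 → i, 0.73422/0.0416667 → 17 → r; chars ir.
Extended square: 0.04772/0.00833333 → 5, 0.02589/0.00416667 → 6; chars 56.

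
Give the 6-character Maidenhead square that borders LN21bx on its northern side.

LN22ba

Latitude subsquare x = 23; +1 → 24, wraps to 0 = a, carry into square.
Latitude square 1; +1 → 2.
The longitude characters are unchanged.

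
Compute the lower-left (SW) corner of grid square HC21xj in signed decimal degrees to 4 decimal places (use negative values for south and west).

Field H=7, C=2: +7·20° lon, +2·10° lat → SW at lon -40°, lat -70°.
Square 2, 1: +2·2° lon, +1·1° lat → SW at lon -36°, lat -69°.
Subsquare x=23, j=9: +23·0.0833333° lon, +9·0.0416667° lat → SW at lon -34.0833°, lat -68.625°.
latitude -68.6250, longitude -34.0833.

-68.6250, -34.0833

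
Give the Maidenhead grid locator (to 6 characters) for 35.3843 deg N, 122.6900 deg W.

Add 180° to longitude and 90° to latitude: 57.3100, 125.3843.
Field (20°×10°, letters A–R): lon ⌊57.3100/20⌋ = 2 → C; lat ⌊125.3843/10⌋ = 12 → M.
Square (2°×1°, digits 0–9): lon ⌊17.3100/2⌋ = 8; lat ⌊5.3843/1⌋ = 5.
Subsquare (5′×2.5′, letters a–x): lon ⌊1.3100/0.0833333⌋ = 15 → p; lat ⌊0.3843/0.0416667⌋ = 9 → j.

CM85pj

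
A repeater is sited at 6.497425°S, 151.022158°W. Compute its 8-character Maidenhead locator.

Add 180° to longitude and 90° to latitude: 28.97784, 83.50258.
Field: 28.97784/20 → 1 → B, 83.50258/10 → 8 → I; chars BI.
Square: 8.97784/2 → 4, 3.50258/1 → 3; chars 43.
Subsquare: 0.97784/0.0833333 → 11 → l, 0.50258/0.0416667 → 12 → m; chars lm.
Extended square: 0.06118/0.00833333 → 7, 0.00258/0.00416667 → 0; chars 70.

BI43lm70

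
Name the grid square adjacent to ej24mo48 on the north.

Latitude extended square 8; +1 → 9.
The longitude characters are unchanged.

EJ24mo49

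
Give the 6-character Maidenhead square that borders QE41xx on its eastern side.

QE51ax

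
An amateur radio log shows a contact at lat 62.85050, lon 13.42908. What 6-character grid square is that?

JP62ru

Add 180° to longitude and 90° to latitude: 193.4291, 152.8505.
Field: 193.4291/20 → 9 → J, 152.8505/10 → 15 → P; chars JP.
Square: 13.4291/2 → 6, 2.8505/1 → 2; chars 62.
Subsquare: 1.4291/0.0833333 → 17 → r, 0.8505/0.0416667 → 20 → u; chars ru.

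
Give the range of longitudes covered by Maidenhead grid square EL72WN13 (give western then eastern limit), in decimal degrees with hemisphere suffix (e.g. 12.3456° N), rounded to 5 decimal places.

Field E=4, L=11: +4·20° lon, +11·10° lat → SW at lon -100°, lat 20°.
Square 7, 2: +7·2° lon, +2·1° lat → SW at lon -86°, lat 22°.
Subsquare w=22, n=13: +22·0.0833333° lon, +13·0.0416667° lat → SW at lon -84.1667°, lat 22.5417°.
Extended square 1, 3: +1·0.00833333° lon, +3·0.00416667° lat → SW at lon -84.1583°, lat 22.5542°.
Cell spans 0.00833333° lon × 0.00416667° lat.
west 84.15833° W, east 84.15000° W.

84.15833° W, 84.15000° W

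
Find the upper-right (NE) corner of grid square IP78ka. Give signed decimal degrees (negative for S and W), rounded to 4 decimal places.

Field I=8, P=15: +8·20° lon, +15·10° lat → SW at lon -20°, lat 60°.
Square 7, 8: +7·2° lon, +8·1° lat → SW at lon -6°, lat 68°.
Subsquare k=10, a=0: +10·0.0833333° lon, +0·0.0416667° lat → SW at lon -5.16667°, lat 68°.
Cell spans 0.0833333° lon × 0.0416667° lat. NE corner is SW corner plus one full cell.
latitude 68.0417, longitude -5.0833.

68.0417, -5.0833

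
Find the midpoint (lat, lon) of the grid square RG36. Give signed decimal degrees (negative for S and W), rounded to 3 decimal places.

Field R=17, G=6: +17·20° lon, +6·10° lat → SW at lon 160°, lat -30°.
Square 3, 6: +3·2° lon, +6·1° lat → SW at lon 166°, lat -24°.
Cell spans 2° lon × 1° lat. Centre is SW corner plus half of each.
latitude -23.500, longitude 167.000.

-23.500, 167.000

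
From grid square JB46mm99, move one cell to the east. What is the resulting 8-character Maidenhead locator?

JB46nm09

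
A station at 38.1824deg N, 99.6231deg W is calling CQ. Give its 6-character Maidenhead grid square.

Offset from 180°W / 90°S: lon 80.3769°, lat 128.1824°.
Field: lon ⌊80.3769/20⌋ = 4 → E; lat ⌊128.1824/10⌋ = 12 → M.
Square: lon ⌊0.3769/2⌋ = 0; lat ⌊8.1824/1⌋ = 8.
Subsquare: lon ⌊0.3769/0.0833333⌋ = 4 → e; lat ⌊0.1824/0.0416667⌋ = 4 → e.

EM08ee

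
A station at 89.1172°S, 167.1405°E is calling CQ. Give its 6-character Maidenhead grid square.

RA30nv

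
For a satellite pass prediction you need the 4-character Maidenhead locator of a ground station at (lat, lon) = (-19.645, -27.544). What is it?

HH60

Add 180° to longitude and 90° to latitude: 152.46, 70.36.
Field: 152.46/20 → 7 → H, 70.36/10 → 7 → H; chars HH.
Square: 12.46/2 → 6, 0.36/1 → 0; chars 60.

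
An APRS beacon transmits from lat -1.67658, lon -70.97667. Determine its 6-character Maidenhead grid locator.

FI48mh

Offset from 180°W / 90°S: lon 109.0233°, lat 88.3234°.
Field: lon ⌊109.0233/20⌋ = 5 → F; lat ⌊88.3234/10⌋ = 8 → I.
Square: lon ⌊9.0233/2⌋ = 4; lat ⌊8.3234/1⌋ = 8.
Subsquare: lon ⌊1.0233/0.0833333⌋ = 12 → m; lat ⌊0.3234/0.0416667⌋ = 7 → h.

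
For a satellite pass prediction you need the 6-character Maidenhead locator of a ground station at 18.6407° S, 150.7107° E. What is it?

QH51ii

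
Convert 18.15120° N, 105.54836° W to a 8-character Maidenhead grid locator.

Shift to the Maidenhead origin (180°W, 90°S): lon 74.45164, lat 108.15120.
Field (20°×10°, letters A–R): 74.45164/20 → 3 → D, 108.15120/10 → 10 → K; chars DK.
Square (2°×1°, digits 0–9): 14.45164/2 → 7, 8.15120/1 → 8; chars 78.
Subsquare (5′×2.5′, letters a–x): 0.45164/0.0833333 → 5 → f, 0.15120/0.0416667 → 3 → d; chars fd.
Extended square (30″×15″, digits 0–9): 0.03497/0.00833333 → 4, 0.02620/0.00416667 → 6; chars 46.

DK78fd46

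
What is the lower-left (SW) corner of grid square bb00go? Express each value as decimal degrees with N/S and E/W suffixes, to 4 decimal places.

79.4167° S, 159.5000° W

Field B=1, B=1: +1·20° lon, +1·10° lat → SW at lon -160°, lat -80°.
Square 0, 0: +0·2° lon, +0·1° lat → SW at lon -160°, lat -80°.
Subsquare g=6, o=14: +6·0.0833333° lon, +14·0.0416667° lat → SW at lon -159.5°, lat -79.4167°.
latitude 79.4167° S, longitude 159.5000° W.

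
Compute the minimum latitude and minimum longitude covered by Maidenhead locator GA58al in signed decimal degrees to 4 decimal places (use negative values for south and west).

Field G=6, A=0: +6·20° lon, +0·10° lat → SW at lon -60°, lat -90°.
Square 5, 8: +5·2° lon, +8·1° lat → SW at lon -50°, lat -82°.
Subsquare a=0, l=11: +0·0.0833333° lon, +11·0.0416667° lat → SW at lon -50°, lat -81.5417°.
latitude -81.5417, longitude -50.0000.

-81.5417, -50.0000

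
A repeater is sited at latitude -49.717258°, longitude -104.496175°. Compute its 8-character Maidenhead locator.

Shift to the Maidenhead origin (180°W, 90°S): lon 75.50383, lat 40.28274.
Field: 75.50383/20 → 3 → D, 40.28274/10 → 4 → E; chars DE.
Square: 15.50383/2 → 7, 0.28274/1 → 0; chars 70.
Subsquare: 1.50383/0.0833333 → 18 → s, 0.28274/0.0416667 → 6 → g; chars sg.
Extended square: 0.00383/0.00833333 → 0, 0.03274/0.00416667 → 7; chars 07.

DE70sg07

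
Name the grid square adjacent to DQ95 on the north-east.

EQ06

Longitude square 9; +1 → 10, wraps to 0, carry into field.
Longitude field D = 3; +1 → 4 = E.
Latitude square 5; +1 → 6.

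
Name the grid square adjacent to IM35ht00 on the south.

Latitude extended square 0; −1 → -1, wraps to 9, carry into subsquare.
Latitude subsquare t = 19; −1 → 18 = s.
The longitude characters are unchanged.

IM35hs09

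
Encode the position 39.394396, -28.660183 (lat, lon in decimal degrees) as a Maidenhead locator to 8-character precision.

HM59qj04

Shift to the Maidenhead origin (180°W, 90°S): lon 151.33982, lat 129.39440.
Field: lon ⌊151.33982/20⌋ = 7 → H; lat ⌊129.39440/10⌋ = 12 → M.
Square: lon ⌊11.33982/2⌋ = 5; lat ⌊9.39440/1⌋ = 9.
Subsquare: lon ⌊1.33982/0.0833333⌋ = 16 → q; lat ⌊0.39440/0.0416667⌋ = 9 → j.
Extended square: lon ⌊0.00648/0.00833333⌋ = 0; lat ⌊0.01940/0.00416667⌋ = 4.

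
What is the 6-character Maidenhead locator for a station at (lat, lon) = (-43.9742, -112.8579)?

DE36na

Add 180° to longitude and 90° to latitude: 67.1421, 46.0258.
Field: lon ⌊67.1421/20⌋ = 3 → D; lat ⌊46.0258/10⌋ = 4 → E.
Square: lon ⌊7.1421/2⌋ = 3; lat ⌊6.0258/1⌋ = 6.
Subsquare: lon ⌊1.1421/0.0833333⌋ = 13 → n; lat ⌊0.0258/0.0416667⌋ = 0 → a.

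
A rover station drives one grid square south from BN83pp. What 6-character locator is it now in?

BN83po

Latitude subsquare p = 15; −1 → 14 = o.
The longitude characters are unchanged.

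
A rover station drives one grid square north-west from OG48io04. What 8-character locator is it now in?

Longitude extended square 0; −1 → -1, wraps to 9, carry into subsquare.
Longitude subsquare i = 8; −1 → 7 = h.
Latitude extended square 4; +1 → 5.

OG48ho95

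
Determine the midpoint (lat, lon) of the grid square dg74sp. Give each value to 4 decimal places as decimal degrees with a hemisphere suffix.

25.3542° S, 104.4583° W

Field D=3, G=6: +3·20° lon, +6·10° lat → SW at lon -120°, lat -30°.
Square 7, 4: +7·2° lon, +4·1° lat → SW at lon -106°, lat -26°.
Subsquare s=18, p=15: +18·0.0833333° lon, +15·0.0416667° lat → SW at lon -104.5°, lat -25.375°.
Cell spans 0.0833333° lon × 0.0416667° lat. Centre is SW corner plus half of each.
latitude 25.3542° S, longitude 104.4583° W.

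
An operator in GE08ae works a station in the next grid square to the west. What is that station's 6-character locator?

FE98xe

Longitude subsquare a = 0; −1 → -1, wraps to 23 = x, carry into square.
Longitude square 0; −1 → -1, wraps to 9, carry into field.
Longitude field G = 6; −1 → 5 = F.
The latitude characters are unchanged.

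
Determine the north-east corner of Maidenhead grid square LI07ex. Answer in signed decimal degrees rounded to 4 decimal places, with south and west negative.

Field L=11, I=8: +11·20° lon, +8·10° lat → SW at lon 40°, lat -10°.
Square 0, 7: +0·2° lon, +7·1° lat → SW at lon 40°, lat -3°.
Subsquare e=4, x=23: +4·0.0833333° lon, +23·0.0416667° lat → SW at lon 40.3333°, lat -2.04167°.
Cell spans 0.0833333° lon × 0.0416667° lat. NE corner is SW corner plus one full cell.
latitude -2.0000, longitude 40.4167.

-2.0000, 40.4167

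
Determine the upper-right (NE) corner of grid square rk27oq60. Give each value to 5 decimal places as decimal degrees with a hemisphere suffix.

Field R=17, K=10: +17·20° lon, +10·10° lat → SW at lon 160°, lat 10°.
Square 2, 7: +2·2° lon, +7·1° lat → SW at lon 164°, lat 17°.
Subsquare o=14, q=16: +14·0.0833333° lon, +16·0.0416667° lat → SW at lon 165.167°, lat 17.6667°.
Extended square 6, 0: +6·0.00833333° lon, +0·0.00416667° lat → SW at lon 165.217°, lat 17.6667°.
Cell spans 0.00833333° lon × 0.00416667° lat. NE corner is SW corner plus one full cell.
latitude 17.67083° N, longitude 165.22500° E.

17.67083° N, 165.22500° E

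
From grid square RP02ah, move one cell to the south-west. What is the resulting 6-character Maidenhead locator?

QP92xg

Longitude subsquare a = 0; −1 → -1, wraps to 23 = x, carry into square.
Longitude square 0; −1 → -1, wraps to 9, carry into field.
Longitude field R = 17; −1 → 16 = Q.
Latitude subsquare h = 7; −1 → 6 = g.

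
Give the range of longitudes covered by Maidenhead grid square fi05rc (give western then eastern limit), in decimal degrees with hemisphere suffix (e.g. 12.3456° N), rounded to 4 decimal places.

78.5833° W, 78.5000° W

Field F=5, I=8: +5·20° lon, +8·10° lat → SW at lon -80°, lat -10°.
Square 0, 5: +0·2° lon, +5·1° lat → SW at lon -80°, lat -5°.
Subsquare r=17, c=2: +17·0.0833333° lon, +2·0.0416667° lat → SW at lon -78.5833°, lat -4.91667°.
Cell spans 0.0833333° lon × 0.0416667° lat.
west 78.5833° W, east 78.5000° W.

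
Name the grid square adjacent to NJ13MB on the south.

NJ13ma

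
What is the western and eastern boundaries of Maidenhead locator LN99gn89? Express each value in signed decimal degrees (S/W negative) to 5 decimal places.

58.56667, 58.57500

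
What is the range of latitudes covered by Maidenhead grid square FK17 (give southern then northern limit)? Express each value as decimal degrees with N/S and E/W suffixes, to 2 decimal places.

Field F=5, K=10: +5·20° lon, +10·10° lat → SW at lon -80°, lat 10°.
Square 1, 7: +1·2° lon, +7·1° lat → SW at lon -78°, lat 17°.
Cell spans 2° lon × 1° lat.
south 17.00° N, north 18.00° N.

17.00° N, 18.00° N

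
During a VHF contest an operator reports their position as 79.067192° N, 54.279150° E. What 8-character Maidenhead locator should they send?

LQ79db36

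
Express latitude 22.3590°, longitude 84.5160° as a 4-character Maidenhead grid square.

Shift to the Maidenhead origin (180°W, 90°S): lon 264.52, lat 112.36.
Field: 264.52/20 → 13 → N, 112.36/10 → 11 → L; chars NL.
Square: 4.52/2 → 2, 2.36/1 → 2; chars 22.

NL22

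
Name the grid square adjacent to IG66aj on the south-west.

IG56xi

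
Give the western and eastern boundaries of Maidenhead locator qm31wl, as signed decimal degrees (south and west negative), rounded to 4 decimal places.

147.8333, 147.9167

Field Q=16, M=12: +16·20° lon, +12·10° lat → SW at lon 140°, lat 30°.
Square 3, 1: +3·2° lon, +1·1° lat → SW at lon 146°, lat 31°.
Subsquare w=22, l=11: +22·0.0833333° lon, +11·0.0416667° lat → SW at lon 147.833°, lat 31.4583°.
Cell spans 0.0833333° lon × 0.0416667° lat.
west 147.8333, east 147.9167.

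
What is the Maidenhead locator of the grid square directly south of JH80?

JG89

Latitude square 0; −1 → -1, wraps to 9, carry into field.
Latitude field H = 7; −1 → 6 = G.
The longitude characters are unchanged.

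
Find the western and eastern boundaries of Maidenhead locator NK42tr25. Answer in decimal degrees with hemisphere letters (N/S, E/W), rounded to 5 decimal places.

Field N=13, K=10: +13·20° lon, +10·10° lat → SW at lon 80°, lat 10°.
Square 4, 2: +4·2° lon, +2·1° lat → SW at lon 88°, lat 12°.
Subsquare t=19, r=17: +19·0.0833333° lon, +17·0.0416667° lat → SW at lon 89.5833°, lat 12.7083°.
Extended square 2, 5: +2·0.00833333° lon, +5·0.00416667° lat → SW at lon 89.6°, lat 12.7292°.
Cell spans 0.00833333° lon × 0.00416667° lat.
west 89.60000° E, east 89.60833° E.

89.60000° E, 89.60833° E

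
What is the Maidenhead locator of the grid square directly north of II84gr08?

II84gr09

Latitude extended square 8; +1 → 9.
The longitude characters are unchanged.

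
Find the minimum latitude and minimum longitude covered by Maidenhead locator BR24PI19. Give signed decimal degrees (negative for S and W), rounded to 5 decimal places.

Field B=1, R=17: +1·20° lon, +17·10° lat → SW at lon -160°, lat 80°.
Square 2, 4: +2·2° lon, +4·1° lat → SW at lon -156°, lat 84°.
Subsquare p=15, i=8: +15·0.0833333° lon, +8·0.0416667° lat → SW at lon -154.75°, lat 84.3333°.
Extended square 1, 9: +1·0.00833333° lon, +9·0.00416667° lat → SW at lon -154.742°, lat 84.3708°.
latitude 84.37083, longitude -154.74167.

84.37083, -154.74167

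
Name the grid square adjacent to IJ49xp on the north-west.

IJ49wq

Longitude subsquare x = 23; −1 → 22 = w.
Latitude subsquare p = 15; +1 → 16 = q.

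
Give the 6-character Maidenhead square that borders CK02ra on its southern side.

CK01rx

Latitude subsquare a = 0; −1 → -1, wraps to 23 = x, carry into square.
Latitude square 2; −1 → 1.
The longitude characters are unchanged.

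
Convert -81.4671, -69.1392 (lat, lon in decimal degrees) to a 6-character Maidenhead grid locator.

Add 180° to longitude and 90° to latitude: 110.8608, 8.5329.
Field: 110.8608/20 → 5 → F, 8.5329/10 → 0 → A; chars FA.
Square: 10.8608/2 → 5, 8.5329/1 → 8; chars 58.
Subsquare: 0.8608/0.0833333 → 10 → k, 0.5329/0.0416667 → 12 → m; chars km.

FA58km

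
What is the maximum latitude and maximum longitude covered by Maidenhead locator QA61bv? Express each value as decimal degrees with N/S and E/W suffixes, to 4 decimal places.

88.0833° S, 152.1667° E

Field Q=16, A=0: +16·20° lon, +0·10° lat → SW at lon 140°, lat -90°.
Square 6, 1: +6·2° lon, +1·1° lat → SW at lon 152°, lat -89°.
Subsquare b=1, v=21: +1·0.0833333° lon, +21·0.0416667° lat → SW at lon 152.083°, lat -88.125°.
Cell spans 0.0833333° lon × 0.0416667° lat. NE corner is SW corner plus one full cell.
latitude 88.0833° S, longitude 152.1667° E.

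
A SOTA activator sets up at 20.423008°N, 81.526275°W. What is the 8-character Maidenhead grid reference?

Add 180° to longitude and 90° to latitude: 98.47373, 110.42301.
Field: 98.47373/20 → 4 → E, 110.42301/10 → 11 → L; chars EL.
Square: 18.47373/2 → 9, 0.42301/1 → 0; chars 90.
Subsquare: 0.47373/0.0833333 → 5 → f, 0.42301/0.0416667 → 10 → k; chars fk.
Extended square: 0.05706/0.00833333 → 6, 0.00634/0.00416667 → 1; chars 61.

EL90fk61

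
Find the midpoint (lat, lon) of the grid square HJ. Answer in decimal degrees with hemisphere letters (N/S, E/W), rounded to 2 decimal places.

5.00° N, 30.00° W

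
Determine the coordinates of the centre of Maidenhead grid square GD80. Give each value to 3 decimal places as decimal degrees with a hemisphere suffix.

59.500° S, 43.000° W

Field G=6, D=3: +6·20° lon, +3·10° lat → SW at lon -60°, lat -60°.
Square 8, 0: +8·2° lon, +0·1° lat → SW at lon -44°, lat -60°.
Cell spans 2° lon × 1° lat. Centre is SW corner plus half of each.
latitude 59.500° S, longitude 43.000° W.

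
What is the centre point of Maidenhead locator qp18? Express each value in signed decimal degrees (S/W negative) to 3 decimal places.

68.500, 143.000

Field Q=16, P=15: +16·20° lon, +15·10° lat → SW at lon 140°, lat 60°.
Square 1, 8: +1·2° lon, +8·1° lat → SW at lon 142°, lat 68°.
Cell spans 2° lon × 1° lat. Centre is SW corner plus half of each.
latitude 68.500, longitude 143.000.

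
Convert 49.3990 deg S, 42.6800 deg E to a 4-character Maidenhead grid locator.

Shift to the Maidenhead origin (180°W, 90°S): lon 222.68, lat 40.60.
Field: lon ⌊222.68/20⌋ = 11 → L; lat ⌊40.60/10⌋ = 4 → E.
Square: lon ⌊2.68/2⌋ = 1; lat ⌊0.60/1⌋ = 0.

LE10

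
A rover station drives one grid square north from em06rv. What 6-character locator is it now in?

EM06rw

Latitude subsquare v = 21; +1 → 22 = w.
The longitude characters are unchanged.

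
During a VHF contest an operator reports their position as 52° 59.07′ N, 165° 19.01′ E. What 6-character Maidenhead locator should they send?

RO22px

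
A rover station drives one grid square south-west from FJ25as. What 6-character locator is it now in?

FJ15xr

Longitude subsquare a = 0; −1 → -1, wraps to 23 = x, carry into square.
Longitude square 2; −1 → 1.
Latitude subsquare s = 18; −1 → 17 = r.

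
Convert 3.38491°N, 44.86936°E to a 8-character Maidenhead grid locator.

LJ23kj42

Shift to the Maidenhead origin (180°W, 90°S): lon 224.86936, lat 93.38491.
Field: lon ⌊224.86936/20⌋ = 11 → L; lat ⌊93.38491/10⌋ = 9 → J.
Square: lon ⌊4.86936/2⌋ = 2; lat ⌊3.38491/1⌋ = 3.
Subsquare: lon ⌊0.86936/0.0833333⌋ = 10 → k; lat ⌊0.38491/0.0416667⌋ = 9 → j.
Extended square: lon ⌊0.03603/0.00833333⌋ = 4; lat ⌊0.00991/0.00416667⌋ = 2.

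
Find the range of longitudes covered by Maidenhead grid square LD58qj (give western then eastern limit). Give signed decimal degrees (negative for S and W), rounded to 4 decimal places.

51.3333, 51.4167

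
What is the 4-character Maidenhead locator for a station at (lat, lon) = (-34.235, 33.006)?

Add 180° to longitude and 90° to latitude: 213.01, 55.77.
Field: lon ⌊213.01/20⌋ = 10 → K; lat ⌊55.77/10⌋ = 5 → F.
Square: lon ⌊13.01/2⌋ = 6; lat ⌊5.77/1⌋ = 5.

KF65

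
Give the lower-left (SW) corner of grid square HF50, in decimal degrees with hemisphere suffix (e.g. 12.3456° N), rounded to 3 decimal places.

Field H=7, F=5: +7·20° lon, +5·10° lat → SW at lon -40°, lat -40°.
Square 5, 0: +5·2° lon, +0·1° lat → SW at lon -30°, lat -40°.
latitude 40.000° S, longitude 30.000° W.

40.000° S, 30.000° W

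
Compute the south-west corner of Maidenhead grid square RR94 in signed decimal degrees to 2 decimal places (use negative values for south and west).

Field R=17, R=17: +17·20° lon, +17·10° lat → SW at lon 160°, lat 80°.
Square 9, 4: +9·2° lon, +4·1° lat → SW at lon 178°, lat 84°.
latitude 84.00, longitude 178.00.

84.00, 178.00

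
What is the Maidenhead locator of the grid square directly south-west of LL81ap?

Longitude subsquare a = 0; −1 → -1, wraps to 23 = x, carry into square.
Longitude square 8; −1 → 7.
Latitude subsquare p = 15; −1 → 14 = o.

LL71xo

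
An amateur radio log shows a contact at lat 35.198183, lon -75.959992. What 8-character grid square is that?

FM25ae47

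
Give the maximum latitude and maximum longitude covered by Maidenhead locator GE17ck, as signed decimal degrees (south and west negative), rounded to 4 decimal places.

-42.5417, -57.7500

Field G=6, E=4: +6·20° lon, +4·10° lat → SW at lon -60°, lat -50°.
Square 1, 7: +1·2° lon, +7·1° lat → SW at lon -58°, lat -43°.
Subsquare c=2, k=10: +2·0.0833333° lon, +10·0.0416667° lat → SW at lon -57.8333°, lat -42.5833°.
Cell spans 0.0833333° lon × 0.0416667° lat. NE corner is SW corner plus one full cell.
latitude -42.5417, longitude -57.7500.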